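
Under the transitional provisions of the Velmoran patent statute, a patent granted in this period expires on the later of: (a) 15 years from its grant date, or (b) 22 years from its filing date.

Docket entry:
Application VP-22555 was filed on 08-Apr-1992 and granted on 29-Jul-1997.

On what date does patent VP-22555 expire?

April 8, 2014

(a) grant + 15 years → 29 July 2012.
(b) filing + 22 years → 8 April 2014.
Later of the two: 8 April 2014.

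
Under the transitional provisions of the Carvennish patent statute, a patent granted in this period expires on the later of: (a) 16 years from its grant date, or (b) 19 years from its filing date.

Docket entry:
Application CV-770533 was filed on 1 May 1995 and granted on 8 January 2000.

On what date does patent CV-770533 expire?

(a) grant + 16 years → 8 January 2016.
(b) filing + 19 years → 1 May 2014.
Later of the two: 8 January 2016.

January 8, 2016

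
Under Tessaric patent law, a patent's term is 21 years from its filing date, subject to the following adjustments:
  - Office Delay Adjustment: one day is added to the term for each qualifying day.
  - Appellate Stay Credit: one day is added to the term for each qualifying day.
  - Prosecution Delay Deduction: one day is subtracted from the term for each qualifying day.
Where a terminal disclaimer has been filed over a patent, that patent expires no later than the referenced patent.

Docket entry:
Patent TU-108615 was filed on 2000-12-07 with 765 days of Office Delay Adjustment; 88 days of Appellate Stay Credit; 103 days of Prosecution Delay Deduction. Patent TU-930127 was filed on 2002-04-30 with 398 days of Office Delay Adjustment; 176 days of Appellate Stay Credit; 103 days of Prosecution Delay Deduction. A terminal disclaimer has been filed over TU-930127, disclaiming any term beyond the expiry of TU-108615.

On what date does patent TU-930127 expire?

Natural term of TU-930127:
  Base: filing + 21 years → 30 April 2023.
  Office Delay Adjustment: +398 days → 1 June 2024.
  Appellate Stay Credit: +176 days → 24 November 2024.
  Prosecution Delay Deduction: −103 days → 13 August 2024.
Expiry of referenced patent TU-108615:
  Base: filing + 21 years → 7 December 2021.
  Office Delay Adjustment: +765 days → 11 January 2024.
  Appellate Stay Credit: +88 days → 8 April 2024.
  Prosecution Delay Deduction: −103 days → 27 December 2023.
Terminal disclaimer: TU-930127 expires on the earlier of 13 August 2024 and 27 December 2023.

2023-12-27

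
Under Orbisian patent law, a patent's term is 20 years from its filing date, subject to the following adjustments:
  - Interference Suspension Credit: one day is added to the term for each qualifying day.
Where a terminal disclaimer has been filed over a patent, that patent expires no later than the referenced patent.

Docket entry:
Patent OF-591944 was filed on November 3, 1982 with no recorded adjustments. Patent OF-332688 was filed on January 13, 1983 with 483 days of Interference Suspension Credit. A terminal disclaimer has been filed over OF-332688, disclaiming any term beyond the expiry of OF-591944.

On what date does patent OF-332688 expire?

November 3, 2002

Natural term of OF-332688:
  Base: filing + 20 years → 13 January 2003.
  Interference Suspension Credit: +483 days → 10 May 2004.
Expiry of referenced patent OF-591944:
  Base: filing + 20 years → 3 November 2002.
Terminal disclaimer: OF-332688 expires on the earlier of 10 May 2004 and 3 November 2002.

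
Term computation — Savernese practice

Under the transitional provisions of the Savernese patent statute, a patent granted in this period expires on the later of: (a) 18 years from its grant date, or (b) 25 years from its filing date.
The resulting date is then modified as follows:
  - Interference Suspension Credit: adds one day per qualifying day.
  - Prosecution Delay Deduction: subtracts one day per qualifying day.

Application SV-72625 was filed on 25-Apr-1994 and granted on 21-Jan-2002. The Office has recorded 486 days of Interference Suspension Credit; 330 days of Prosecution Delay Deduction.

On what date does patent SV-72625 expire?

(a) grant + 18 years → 21 January 2020.
(b) filing + 25 years → 25 April 2019.
Later of the two: 21 January 2020.
Interference Suspension Credit: +486 days → 21 May 2021.
Prosecution Delay Deduction: −330 days → 25 June 2020.

2020-06-25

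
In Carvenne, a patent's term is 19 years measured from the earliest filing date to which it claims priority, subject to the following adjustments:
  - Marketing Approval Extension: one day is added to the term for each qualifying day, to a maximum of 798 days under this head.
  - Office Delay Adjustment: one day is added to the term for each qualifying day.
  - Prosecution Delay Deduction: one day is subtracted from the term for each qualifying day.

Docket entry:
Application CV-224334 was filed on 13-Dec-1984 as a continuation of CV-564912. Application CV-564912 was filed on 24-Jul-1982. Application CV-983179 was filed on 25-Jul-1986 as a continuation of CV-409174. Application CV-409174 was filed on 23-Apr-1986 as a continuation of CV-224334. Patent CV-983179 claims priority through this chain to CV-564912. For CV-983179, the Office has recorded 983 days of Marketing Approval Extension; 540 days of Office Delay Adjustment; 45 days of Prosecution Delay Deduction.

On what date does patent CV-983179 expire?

2005-02-06

Earliest priority filing: 24 July 1982.
Base term: 24 July 1982 + 19 years → 24 July 2001.
Marketing Approval Extension: 983 days claimed exceeds the 798-day cap, so +798 days → 30 September 2003.
Office Delay Adjustment: +540 days → 23 March 2005.
Prosecution Delay Deduction: −45 days → 6 February 2005.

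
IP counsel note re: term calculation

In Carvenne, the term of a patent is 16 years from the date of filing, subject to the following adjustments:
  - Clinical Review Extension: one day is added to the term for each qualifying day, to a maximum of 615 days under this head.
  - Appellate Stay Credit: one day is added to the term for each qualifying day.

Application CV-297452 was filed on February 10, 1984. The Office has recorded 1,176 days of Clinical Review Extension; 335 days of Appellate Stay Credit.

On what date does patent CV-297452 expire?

Base term: filing date + 16 years → 10 February 2000.
Clinical Review Extension: 1176 days claimed exceeds the 615-day cap, so +615 days → 17 October 2001.
Appellate Stay Credit: +335 days → 17 September 2002.

2002-09-17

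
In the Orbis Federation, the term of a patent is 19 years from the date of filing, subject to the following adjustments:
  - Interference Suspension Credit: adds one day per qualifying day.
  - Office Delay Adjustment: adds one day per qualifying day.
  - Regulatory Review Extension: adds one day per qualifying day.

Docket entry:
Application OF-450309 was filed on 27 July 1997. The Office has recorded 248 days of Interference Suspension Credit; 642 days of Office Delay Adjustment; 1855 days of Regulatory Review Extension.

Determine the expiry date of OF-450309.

February 1, 2024

Base term: filing date + 19 years → 27 July 2016.
Interference Suspension Credit: +248 days → 1 April 2017.
Office Delay Adjustment: +642 days → 3 January 2019.
Regulatory Review Extension: +1855 days → 1 February 2024.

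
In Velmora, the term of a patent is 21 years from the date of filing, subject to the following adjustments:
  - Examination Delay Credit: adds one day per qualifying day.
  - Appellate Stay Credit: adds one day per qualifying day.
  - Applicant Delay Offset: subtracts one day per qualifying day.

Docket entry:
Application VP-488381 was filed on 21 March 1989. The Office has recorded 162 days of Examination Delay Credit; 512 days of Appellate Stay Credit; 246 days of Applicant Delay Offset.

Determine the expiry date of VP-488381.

2011-05-23

Base term: filing date + 21 years → 21 March 2010.
Examination Delay Credit: +162 days → 30 August 2010.
Appellate Stay Credit: +512 days → 24 January 2012.
Applicant Delay Offset: −246 days → 23 May 2011.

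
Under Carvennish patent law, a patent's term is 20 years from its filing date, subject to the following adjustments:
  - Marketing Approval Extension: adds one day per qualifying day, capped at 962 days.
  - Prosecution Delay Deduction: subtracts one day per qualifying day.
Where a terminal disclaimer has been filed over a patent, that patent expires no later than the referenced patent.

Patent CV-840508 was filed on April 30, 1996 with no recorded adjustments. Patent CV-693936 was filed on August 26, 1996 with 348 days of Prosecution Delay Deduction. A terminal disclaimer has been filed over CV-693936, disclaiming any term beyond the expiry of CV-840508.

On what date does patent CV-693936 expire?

Natural term of CV-693936:
  Base: filing + 20 years → 26 August 2016.
  Prosecution Delay Deduction: −348 days → 13 September 2015.
Expiry of referenced patent CV-840508:
  Base: filing + 20 years → 30 April 2016.
Terminal disclaimer: CV-693936 expires on the earlier of 13 September 2015 and 30 April 2016.

September 13, 2015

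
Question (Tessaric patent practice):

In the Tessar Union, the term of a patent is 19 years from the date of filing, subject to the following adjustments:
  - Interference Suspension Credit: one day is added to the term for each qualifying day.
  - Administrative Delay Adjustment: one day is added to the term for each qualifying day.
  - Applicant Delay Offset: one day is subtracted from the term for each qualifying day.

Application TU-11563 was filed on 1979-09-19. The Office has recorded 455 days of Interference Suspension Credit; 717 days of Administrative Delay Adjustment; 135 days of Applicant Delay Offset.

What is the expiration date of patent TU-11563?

Base term: filing date + 19 years → 19 September 1998.
Interference Suspension Credit: +455 days → 18 December 1999.
Administrative Delay Adjustment: +717 days → 4 December 2001.
Applicant Delay Offset: −135 days → 22 July 2001.

July 22, 2001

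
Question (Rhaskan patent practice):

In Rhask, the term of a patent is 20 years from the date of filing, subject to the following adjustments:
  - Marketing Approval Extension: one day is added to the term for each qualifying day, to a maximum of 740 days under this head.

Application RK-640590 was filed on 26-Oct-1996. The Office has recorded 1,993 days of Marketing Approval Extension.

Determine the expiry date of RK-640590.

Base term: filing date + 20 years → 26 October 2016.
Marketing Approval Extension: 1993 days claimed exceeds the 740-day cap, so +740 days → 5 November 2018.

November 5, 2018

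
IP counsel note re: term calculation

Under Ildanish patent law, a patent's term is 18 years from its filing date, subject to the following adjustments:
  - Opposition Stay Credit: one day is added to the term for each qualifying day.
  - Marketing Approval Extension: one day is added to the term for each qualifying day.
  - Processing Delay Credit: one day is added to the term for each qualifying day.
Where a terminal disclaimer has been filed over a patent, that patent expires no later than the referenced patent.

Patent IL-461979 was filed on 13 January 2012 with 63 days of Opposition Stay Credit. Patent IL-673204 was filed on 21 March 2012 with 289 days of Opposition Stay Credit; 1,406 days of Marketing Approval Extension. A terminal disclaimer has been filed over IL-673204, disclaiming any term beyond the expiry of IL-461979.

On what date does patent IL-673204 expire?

Natural term of IL-673204:
  Base: filing + 18 years → 21 March 2030.
  Opposition Stay Credit: +289 days → 4 January 2031.
  Marketing Approval Extension: +1406 days → 10 November 2034.
Expiry of referenced patent IL-461979:
  Base: filing + 18 years → 13 January 2030.
  Opposition Stay Credit: +63 days → 17 March 2030.
Terminal disclaimer: IL-673204 expires on the earlier of 10 November 2034 and 17 March 2030.

2030-03-17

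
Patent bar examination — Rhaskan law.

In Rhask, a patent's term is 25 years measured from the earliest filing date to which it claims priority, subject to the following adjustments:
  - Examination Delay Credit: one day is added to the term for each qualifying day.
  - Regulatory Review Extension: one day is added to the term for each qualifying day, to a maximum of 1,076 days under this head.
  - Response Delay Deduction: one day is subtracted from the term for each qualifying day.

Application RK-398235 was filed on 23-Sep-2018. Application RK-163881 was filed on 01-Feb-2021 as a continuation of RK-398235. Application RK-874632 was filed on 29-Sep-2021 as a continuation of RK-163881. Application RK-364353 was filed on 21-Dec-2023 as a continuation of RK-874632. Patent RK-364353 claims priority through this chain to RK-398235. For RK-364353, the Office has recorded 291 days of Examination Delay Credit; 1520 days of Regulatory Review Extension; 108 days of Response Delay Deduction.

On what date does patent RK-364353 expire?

Earliest priority filing: 23 September 2018.
Base term: 23 September 2018 + 25 years → 23 September 2043.
Examination Delay Credit: +291 days → 10 July 2044.
Regulatory Review Extension: 1520 days claimed exceeds the 1076-day cap, so +1076 days → 21 June 2047.
Response Delay Deduction: −108 days → 5 March 2047.

2047-03-05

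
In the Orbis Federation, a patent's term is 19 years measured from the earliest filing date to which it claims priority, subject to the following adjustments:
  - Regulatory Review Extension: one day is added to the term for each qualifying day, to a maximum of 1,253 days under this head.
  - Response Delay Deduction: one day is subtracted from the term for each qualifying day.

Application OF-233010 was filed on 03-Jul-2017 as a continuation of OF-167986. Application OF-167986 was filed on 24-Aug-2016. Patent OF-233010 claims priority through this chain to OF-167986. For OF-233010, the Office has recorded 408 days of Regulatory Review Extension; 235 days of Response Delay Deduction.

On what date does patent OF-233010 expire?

February 13, 2036

Earliest priority filing: 24 August 2016.
Base term: 24 August 2016 + 19 years → 24 August 2035.
Regulatory Review Extension: 408 days (within the 1253-day cap) → +408 days → 5 October 2036.
Response Delay Deduction: −235 days → 13 February 2036.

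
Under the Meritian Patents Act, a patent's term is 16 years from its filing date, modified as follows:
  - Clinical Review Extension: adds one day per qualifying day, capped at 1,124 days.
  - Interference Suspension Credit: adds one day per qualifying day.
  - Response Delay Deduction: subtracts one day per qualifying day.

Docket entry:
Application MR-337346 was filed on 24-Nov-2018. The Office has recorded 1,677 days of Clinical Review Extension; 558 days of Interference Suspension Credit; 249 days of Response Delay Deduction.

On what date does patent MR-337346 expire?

Base term: filing date + 16 years → 24 November 2034.
Clinical Review Extension: 1677 days claimed exceeds the 1124-day cap, so +1124 days → 22 December 2037.
Interference Suspension Credit: +558 days → 3 July 2039.
Response Delay Deduction: −249 days → 27 October 2038.

October 27, 2038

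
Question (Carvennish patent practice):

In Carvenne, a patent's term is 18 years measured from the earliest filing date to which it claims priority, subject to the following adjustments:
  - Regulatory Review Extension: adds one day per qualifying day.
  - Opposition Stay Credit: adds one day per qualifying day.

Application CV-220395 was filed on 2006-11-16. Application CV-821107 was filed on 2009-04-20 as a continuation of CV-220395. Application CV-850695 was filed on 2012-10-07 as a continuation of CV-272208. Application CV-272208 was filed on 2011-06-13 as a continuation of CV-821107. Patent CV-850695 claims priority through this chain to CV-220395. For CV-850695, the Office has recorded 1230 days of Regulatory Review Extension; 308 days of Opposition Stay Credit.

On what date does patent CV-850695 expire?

2029-02-01

Earliest priority filing: 16 November 2006.
Base term: 16 November 2006 + 18 years → 16 November 2024.
Regulatory Review Extension: +1230 days → 30 March 2028.
Opposition Stay Credit: +308 days → 1 February 2029.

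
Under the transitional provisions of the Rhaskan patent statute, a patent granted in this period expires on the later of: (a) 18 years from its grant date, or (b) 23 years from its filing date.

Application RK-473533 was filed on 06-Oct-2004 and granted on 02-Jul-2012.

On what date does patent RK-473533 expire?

2030-07-02

(a) grant + 18 years → 2 July 2030.
(b) filing + 23 years → 6 October 2027.
Later of the two: 2 July 2030.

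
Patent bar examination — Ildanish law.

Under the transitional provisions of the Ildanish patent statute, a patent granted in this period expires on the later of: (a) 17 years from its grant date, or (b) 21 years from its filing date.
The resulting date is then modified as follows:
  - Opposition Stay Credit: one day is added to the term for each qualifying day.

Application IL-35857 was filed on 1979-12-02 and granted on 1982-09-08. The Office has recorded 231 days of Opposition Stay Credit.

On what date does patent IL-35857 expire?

2001-07-21

(a) grant + 17 years → 8 September 1999.
(b) filing + 21 years → 2 December 2000.
Later of the two: 2 December 2000.
Opposition Stay Credit: +231 days → 21 July 2001.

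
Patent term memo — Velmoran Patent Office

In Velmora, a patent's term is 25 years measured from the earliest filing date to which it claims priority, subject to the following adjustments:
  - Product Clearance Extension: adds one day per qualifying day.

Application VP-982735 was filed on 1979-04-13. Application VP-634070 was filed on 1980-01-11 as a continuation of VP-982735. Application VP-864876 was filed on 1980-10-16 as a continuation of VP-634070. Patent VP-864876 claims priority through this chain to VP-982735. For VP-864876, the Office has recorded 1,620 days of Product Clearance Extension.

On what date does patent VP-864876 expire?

September 19, 2008

Earliest priority filing: 13 April 1979.
Base term: 13 April 1979 + 25 years → 13 April 2004.
Product Clearance Extension: +1620 days → 19 September 2008.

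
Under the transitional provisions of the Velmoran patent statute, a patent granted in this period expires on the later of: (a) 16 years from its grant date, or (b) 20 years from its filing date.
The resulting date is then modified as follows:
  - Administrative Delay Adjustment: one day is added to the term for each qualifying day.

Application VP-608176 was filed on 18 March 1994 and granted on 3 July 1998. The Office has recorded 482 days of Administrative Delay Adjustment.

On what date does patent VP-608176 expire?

(a) grant + 16 years → 3 July 2014.
(b) filing + 20 years → 18 March 2014.
Later of the two: 3 July 2014.
Administrative Delay Adjustment: +482 days → 28 October 2015.

2015-10-28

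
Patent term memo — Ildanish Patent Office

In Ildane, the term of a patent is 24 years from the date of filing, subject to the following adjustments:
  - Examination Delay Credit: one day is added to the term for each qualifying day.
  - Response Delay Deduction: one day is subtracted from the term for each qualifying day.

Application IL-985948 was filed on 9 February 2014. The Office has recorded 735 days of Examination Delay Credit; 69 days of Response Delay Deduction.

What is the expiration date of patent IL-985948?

2039-12-07

Base term: filing date + 24 years → 9 February 2038.
Examination Delay Credit: +735 days → 14 February 2040.
Response Delay Deduction: −69 days → 7 December 2039.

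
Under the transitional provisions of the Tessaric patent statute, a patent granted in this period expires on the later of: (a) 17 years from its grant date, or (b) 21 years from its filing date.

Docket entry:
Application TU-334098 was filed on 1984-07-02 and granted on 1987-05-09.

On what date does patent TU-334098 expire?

July 2, 2005

(a) grant + 17 years → 9 May 2004.
(b) filing + 21 years → 2 July 2005.
Later of the two: 2 July 2005.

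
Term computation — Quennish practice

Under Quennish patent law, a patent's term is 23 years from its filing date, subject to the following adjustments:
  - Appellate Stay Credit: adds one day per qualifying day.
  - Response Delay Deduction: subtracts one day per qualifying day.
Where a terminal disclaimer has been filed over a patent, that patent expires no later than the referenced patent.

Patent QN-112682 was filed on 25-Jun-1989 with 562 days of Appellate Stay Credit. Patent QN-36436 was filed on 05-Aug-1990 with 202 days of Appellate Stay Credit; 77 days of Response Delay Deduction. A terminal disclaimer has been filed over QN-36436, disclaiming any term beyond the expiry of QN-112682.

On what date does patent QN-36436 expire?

December 8, 2013

Natural term of QN-36436:
  Base: filing + 23 years → 5 August 2013.
  Appellate Stay Credit: +202 days → 23 February 2014.
  Response Delay Deduction: −77 days → 8 December 2013.
Expiry of referenced patent QN-112682:
  Base: filing + 23 years → 25 June 2012.
  Appellate Stay Credit: +562 days → 8 January 2014.
Terminal disclaimer: QN-36436 expires on the earlier of 8 December 2013 and 8 January 2014.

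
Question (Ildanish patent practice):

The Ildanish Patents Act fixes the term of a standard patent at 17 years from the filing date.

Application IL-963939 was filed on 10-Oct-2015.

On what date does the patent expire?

October 10, 2032

Filing date + 17 years → 10 October 2032.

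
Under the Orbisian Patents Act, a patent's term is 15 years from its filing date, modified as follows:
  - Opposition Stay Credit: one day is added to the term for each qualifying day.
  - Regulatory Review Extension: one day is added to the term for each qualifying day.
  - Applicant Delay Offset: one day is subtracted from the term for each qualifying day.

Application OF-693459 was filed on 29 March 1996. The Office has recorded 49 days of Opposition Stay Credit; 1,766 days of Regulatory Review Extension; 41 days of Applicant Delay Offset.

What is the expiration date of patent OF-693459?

February 5, 2016

Base term: filing date + 15 years → 29 March 2011.
Opposition Stay Credit: +49 days → 17 May 2011.
Regulatory Review Extension: +1766 days → 17 March 2016.
Applicant Delay Offset: −41 days → 5 February 2016.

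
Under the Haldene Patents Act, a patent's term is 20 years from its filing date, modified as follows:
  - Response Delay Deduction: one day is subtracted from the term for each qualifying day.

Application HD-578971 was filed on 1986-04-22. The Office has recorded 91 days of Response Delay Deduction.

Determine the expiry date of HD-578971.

Base term: filing date + 20 years → 22 April 2006.
Response Delay Deduction: −91 days → 21 January 2006.

January 21, 2006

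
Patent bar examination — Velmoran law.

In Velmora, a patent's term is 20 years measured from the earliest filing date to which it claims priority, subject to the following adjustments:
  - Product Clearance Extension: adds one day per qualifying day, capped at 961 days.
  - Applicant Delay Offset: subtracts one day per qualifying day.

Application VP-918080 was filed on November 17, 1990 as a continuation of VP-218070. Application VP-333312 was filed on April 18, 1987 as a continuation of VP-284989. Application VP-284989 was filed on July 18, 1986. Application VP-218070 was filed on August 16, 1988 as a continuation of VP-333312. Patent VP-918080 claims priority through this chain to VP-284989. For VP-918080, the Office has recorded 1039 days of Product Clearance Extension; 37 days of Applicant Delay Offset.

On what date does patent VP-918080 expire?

2009-01-27

Earliest priority filing: 18 July 1986.
Base term: 18 July 1986 + 20 years → 18 July 2006.
Product Clearance Extension: 1039 days claimed exceeds the 961-day cap, so +961 days → 5 March 2009.
Applicant Delay Offset: −37 days → 27 January 2009.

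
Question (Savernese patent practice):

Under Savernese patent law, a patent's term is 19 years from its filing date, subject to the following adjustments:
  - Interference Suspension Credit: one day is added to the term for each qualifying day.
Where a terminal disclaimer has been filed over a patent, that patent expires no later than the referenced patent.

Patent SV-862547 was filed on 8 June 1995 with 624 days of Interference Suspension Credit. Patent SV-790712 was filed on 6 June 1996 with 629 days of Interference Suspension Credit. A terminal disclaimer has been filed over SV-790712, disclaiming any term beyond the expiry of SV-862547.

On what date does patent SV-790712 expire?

Natural term of SV-790712:
  Base: filing + 19 years → 6 June 2015.
  Interference Suspension Credit: +629 days → 24 February 2017.
Expiry of referenced patent SV-862547:
  Base: filing + 19 years → 8 June 2014.
  Interference Suspension Credit: +624 days → 22 February 2016.
Terminal disclaimer: SV-790712 expires on the earlier of 24 February 2017 and 22 February 2016.

February 22, 2016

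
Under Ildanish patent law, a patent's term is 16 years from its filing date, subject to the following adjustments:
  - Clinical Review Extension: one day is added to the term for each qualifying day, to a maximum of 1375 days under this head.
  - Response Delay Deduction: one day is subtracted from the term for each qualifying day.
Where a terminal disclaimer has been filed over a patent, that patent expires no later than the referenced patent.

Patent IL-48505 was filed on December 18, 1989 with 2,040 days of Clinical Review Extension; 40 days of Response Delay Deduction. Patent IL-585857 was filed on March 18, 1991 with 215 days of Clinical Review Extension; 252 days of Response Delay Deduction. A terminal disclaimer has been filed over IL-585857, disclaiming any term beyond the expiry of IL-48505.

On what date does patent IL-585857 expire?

Natural term of IL-585857:
  Base: filing + 16 years → 18 March 2007.
  Clinical Review Extension: 215 days (within the 1375-day cap) → +215 days → 19 October 2007.
  Response Delay Deduction: −252 days → 9 February 2007.
Expiry of referenced patent IL-48505:
  Base: filing + 16 years → 18 December 2005.
  Clinical Review Extension: 2040 days claimed exceeds the 1375-day cap, so +1375 days → 23 September 2009.
  Response Delay Deduction: −40 days → 14 August 2009.
Terminal disclaimer: IL-585857 expires on the earlier of 9 February 2007 and 14 August 2009.

February 9, 2007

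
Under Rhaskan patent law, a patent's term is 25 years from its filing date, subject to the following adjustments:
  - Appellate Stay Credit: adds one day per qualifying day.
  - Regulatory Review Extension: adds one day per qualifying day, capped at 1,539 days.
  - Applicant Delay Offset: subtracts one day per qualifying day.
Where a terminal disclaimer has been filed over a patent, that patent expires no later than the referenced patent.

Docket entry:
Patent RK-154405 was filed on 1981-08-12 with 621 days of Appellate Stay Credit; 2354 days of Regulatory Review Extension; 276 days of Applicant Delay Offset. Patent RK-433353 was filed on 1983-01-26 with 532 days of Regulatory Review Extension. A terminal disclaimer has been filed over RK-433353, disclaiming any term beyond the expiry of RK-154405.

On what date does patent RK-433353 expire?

Natural term of RK-433353:
  Base: filing + 25 years → 26 January 2008.
  Regulatory Review Extension: 532 days (within the 1539-day cap) → +532 days → 11 July 2009.
Expiry of referenced patent RK-154405:
  Base: filing + 25 years → 12 August 2006.
  Appellate Stay Credit: +621 days → 24 April 2008.
  Regulatory Review Extension: 2354 days claimed exceeds the 1539-day cap, so +1539 days → 11 July 2012.
  Applicant Delay Offset: −276 days → 9 October 2011.
Terminal disclaimer: RK-433353 expires on the earlier of 11 July 2009 and 9 October 2011.

July 11, 2009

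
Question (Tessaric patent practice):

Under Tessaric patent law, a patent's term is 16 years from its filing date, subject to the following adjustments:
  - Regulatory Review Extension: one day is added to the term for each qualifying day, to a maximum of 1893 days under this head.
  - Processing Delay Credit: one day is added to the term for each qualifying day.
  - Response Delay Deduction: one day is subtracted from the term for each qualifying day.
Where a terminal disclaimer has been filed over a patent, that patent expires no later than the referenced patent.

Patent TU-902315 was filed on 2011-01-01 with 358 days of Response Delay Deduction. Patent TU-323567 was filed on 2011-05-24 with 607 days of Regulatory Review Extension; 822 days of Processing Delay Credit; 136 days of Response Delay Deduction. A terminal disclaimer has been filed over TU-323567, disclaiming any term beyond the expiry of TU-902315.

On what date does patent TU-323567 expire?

Natural term of TU-323567:
  Base: filing + 16 years → 24 May 2027.
  Regulatory Review Extension: 607 days (within the 1893-day cap) → +607 days → 20 January 2029.
  Processing Delay Credit: +822 days → 22 April 2031.
  Response Delay Deduction: −136 days → 7 December 2030.
Expiry of referenced patent TU-902315:
  Base: filing + 16 years → 1 January 2027.
  Response Delay Deduction: −358 days → 8 January 2026.
Terminal disclaimer: TU-323567 expires on the earlier of 7 December 2030 and 8 January 2026.

2026-01-08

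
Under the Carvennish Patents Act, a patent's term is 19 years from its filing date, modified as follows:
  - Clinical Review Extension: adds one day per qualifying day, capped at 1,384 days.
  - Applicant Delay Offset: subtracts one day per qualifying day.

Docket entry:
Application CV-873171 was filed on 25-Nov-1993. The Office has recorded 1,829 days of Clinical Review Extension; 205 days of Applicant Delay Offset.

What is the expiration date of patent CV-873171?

February 17, 2016

Base term: filing date + 19 years → 25 November 2012.
Clinical Review Extension: 1829 days claimed exceeds the 1384-day cap, so +1384 days → 9 September 2016.
Applicant Delay Offset: −205 days → 17 February 2016.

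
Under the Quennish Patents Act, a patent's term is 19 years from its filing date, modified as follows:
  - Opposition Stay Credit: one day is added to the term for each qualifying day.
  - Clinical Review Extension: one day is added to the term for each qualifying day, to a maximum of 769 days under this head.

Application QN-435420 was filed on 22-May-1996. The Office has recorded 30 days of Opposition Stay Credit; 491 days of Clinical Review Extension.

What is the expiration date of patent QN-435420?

2016-10-24

Base term: filing date + 19 years → 22 May 2015.
Opposition Stay Credit: +30 days → 21 June 2015.
Clinical Review Extension: 491 days (within the 769-day cap) → +491 days → 24 October 2016.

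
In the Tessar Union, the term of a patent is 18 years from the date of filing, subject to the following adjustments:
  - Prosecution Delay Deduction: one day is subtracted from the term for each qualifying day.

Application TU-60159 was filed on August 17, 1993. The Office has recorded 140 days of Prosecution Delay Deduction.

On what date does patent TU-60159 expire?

Base term: filing date + 18 years → 17 August 2011.
Prosecution Delay Deduction: −140 days → 30 March 2011.

March 30, 2011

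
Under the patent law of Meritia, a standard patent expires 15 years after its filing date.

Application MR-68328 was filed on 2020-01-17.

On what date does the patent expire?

Filing date + 15 years → 17 January 2035.

2035-01-17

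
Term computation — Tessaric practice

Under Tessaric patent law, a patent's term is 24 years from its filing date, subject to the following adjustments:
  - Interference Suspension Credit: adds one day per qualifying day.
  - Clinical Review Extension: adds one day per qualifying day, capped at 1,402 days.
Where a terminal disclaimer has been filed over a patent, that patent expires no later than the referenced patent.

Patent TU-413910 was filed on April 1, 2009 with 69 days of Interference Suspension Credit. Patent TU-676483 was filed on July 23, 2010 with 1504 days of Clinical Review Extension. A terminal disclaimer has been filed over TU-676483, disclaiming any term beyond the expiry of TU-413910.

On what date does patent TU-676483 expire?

2033-06-09

Natural term of TU-676483:
  Base: filing + 24 years → 23 July 2034.
  Clinical Review Extension: 1504 days claimed exceeds the 1402-day cap, so +1402 days → 25 May 2038.
Expiry of referenced patent TU-413910:
  Base: filing + 24 years → 1 April 2033.
  Interference Suspension Credit: +69 days → 9 June 2033.
Terminal disclaimer: TU-676483 expires on the earlier of 25 May 2038 and 9 June 2033.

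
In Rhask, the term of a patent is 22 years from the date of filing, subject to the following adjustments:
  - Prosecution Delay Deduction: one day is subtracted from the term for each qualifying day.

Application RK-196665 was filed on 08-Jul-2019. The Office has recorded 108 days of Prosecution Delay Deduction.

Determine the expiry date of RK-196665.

2041-03-22

Base term: filing date + 22 years → 8 July 2041.
Prosecution Delay Deduction: −108 days → 22 March 2041.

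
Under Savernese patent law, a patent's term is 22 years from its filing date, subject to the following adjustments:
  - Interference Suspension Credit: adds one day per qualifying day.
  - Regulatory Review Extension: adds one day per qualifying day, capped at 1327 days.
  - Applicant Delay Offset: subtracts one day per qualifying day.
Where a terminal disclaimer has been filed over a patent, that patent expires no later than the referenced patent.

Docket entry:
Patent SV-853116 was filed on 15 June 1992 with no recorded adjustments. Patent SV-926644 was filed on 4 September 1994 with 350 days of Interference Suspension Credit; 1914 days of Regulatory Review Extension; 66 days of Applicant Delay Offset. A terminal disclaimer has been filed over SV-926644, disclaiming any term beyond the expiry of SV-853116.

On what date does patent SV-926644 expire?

Natural term of SV-926644:
  Base: filing + 22 years → 4 September 2016.
  Interference Suspension Credit: +350 days → 20 August 2017.
  Regulatory Review Extension: 1914 days claimed exceeds the 1327-day cap, so +1327 days → 8 April 2021.
  Applicant Delay Offset: −66 days → 1 February 2021.
Expiry of referenced patent SV-853116:
  Base: filing + 22 years → 15 June 2014.
Terminal disclaimer: SV-926644 expires on the earlier of 1 February 2021 and 15 June 2014.

June 15, 2014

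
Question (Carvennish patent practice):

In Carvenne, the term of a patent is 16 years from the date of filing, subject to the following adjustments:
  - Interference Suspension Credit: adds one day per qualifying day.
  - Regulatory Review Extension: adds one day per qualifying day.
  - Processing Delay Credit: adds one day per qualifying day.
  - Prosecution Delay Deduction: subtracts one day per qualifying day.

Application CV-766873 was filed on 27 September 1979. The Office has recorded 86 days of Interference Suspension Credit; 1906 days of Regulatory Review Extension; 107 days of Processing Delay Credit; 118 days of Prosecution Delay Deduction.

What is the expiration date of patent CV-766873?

February 28, 2001

Base term: filing date + 16 years → 27 September 1995.
Interference Suspension Credit: +86 days → 22 December 1995.
Regulatory Review Extension: +1906 days → 11 March 2001.
Processing Delay Credit: +107 days → 26 June 2001.
Prosecution Delay Deduction: −118 days → 28 February 2001.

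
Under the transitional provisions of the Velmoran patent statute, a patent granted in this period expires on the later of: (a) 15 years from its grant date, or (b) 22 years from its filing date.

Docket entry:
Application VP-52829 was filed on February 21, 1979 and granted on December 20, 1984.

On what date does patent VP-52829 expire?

February 21, 2001

(a) grant + 15 years → 20 December 1999.
(b) filing + 22 years → 21 February 2001.
Later of the two: 21 February 2001.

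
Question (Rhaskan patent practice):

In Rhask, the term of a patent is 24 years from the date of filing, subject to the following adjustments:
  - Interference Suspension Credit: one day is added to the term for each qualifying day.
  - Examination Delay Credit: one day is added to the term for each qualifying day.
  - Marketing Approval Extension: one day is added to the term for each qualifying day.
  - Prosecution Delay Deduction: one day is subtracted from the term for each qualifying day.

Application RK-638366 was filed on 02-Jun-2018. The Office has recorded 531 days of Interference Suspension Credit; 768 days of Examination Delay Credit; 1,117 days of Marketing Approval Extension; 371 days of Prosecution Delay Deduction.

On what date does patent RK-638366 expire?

Base term: filing date + 24 years → 2 June 2042.
Interference Suspension Credit: +531 days → 15 November 2043.
Examination Delay Credit: +768 days → 22 December 2045.
Marketing Approval Extension: +1117 days → 12 January 2049.
Prosecution Delay Deduction: −371 days → 7 January 2048.

2048-01-07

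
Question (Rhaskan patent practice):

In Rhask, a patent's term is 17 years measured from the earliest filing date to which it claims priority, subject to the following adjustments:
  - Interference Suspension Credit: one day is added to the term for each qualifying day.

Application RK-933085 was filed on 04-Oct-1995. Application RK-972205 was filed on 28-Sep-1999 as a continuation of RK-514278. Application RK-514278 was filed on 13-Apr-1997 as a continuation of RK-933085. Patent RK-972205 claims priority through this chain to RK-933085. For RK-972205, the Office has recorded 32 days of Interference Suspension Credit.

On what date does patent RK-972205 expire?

Earliest priority filing: 4 October 1995.
Base term: 4 October 1995 + 17 years → 4 October 2012.
Interference Suspension Credit: +32 days → 5 November 2012.

November 5, 2012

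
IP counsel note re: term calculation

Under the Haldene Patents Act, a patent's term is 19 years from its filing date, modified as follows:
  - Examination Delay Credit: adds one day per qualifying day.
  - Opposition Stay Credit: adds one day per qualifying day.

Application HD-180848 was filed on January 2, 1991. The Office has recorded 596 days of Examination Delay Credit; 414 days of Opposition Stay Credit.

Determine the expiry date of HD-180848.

Base term: filing date + 19 years → 2 January 2010.
Examination Delay Credit: +596 days → 21 August 2011.
Opposition Stay Credit: +414 days → 8 October 2012.

October 8, 2012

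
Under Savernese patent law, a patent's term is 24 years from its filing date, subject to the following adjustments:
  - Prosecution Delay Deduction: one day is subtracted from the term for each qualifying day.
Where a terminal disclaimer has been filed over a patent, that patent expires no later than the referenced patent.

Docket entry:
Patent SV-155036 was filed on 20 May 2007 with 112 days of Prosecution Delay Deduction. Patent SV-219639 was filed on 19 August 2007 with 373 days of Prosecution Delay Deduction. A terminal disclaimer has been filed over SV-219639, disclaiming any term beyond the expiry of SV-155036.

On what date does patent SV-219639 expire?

August 11, 2030

Natural term of SV-219639:
  Base: filing + 24 years → 19 August 2031.
  Prosecution Delay Deduction: −373 days → 11 August 2030.
Expiry of referenced patent SV-155036:
  Base: filing + 24 years → 20 May 2031.
  Prosecution Delay Deduction: −112 days → 28 January 2031.
Terminal disclaimer: SV-219639 expires on the earlier of 11 August 2030 and 28 January 2031.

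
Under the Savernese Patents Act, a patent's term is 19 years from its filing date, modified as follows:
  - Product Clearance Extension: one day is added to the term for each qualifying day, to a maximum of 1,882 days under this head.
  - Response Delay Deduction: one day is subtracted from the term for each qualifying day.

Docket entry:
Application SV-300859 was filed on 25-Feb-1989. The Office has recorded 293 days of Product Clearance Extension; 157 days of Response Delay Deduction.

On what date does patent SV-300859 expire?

2008-07-10

Base term: filing date + 19 years → 25 February 2008.
Product Clearance Extension: 293 days (within the 1882-day cap) → +293 days → 14 December 2008.
Response Delay Deduction: −157 days → 10 July 2008.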